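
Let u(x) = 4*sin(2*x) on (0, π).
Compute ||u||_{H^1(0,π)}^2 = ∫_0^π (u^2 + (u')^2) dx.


||u||_{H^1(0,π)}^2 = 40*π

u'(x) = 8*cos(2*x).
Expand u² and (u')² and integrate term by term on (0, π), using: for integers n ≥ 1, ∫_0^π sin²(nx) dx = ∫_0^π cos²(nx) dx = π/2; for n ≠ n', ∫_0^π sin(nx)sin(n'x) dx = ∫_0^π cos(nx)cos(n'x) dx = 0; and by product-to-sum, ∫_0^π sin(nx)cos(n'x) dx = ½∫_0^π [sin((n+n')x) + sin((n−n')x)] dx, which is 0 when n+n' is even and 2n/(n²−n'²) when n+n' is odd (it need not vanish on (0, π)).
  u² squared terms: (4)²·∫sin(2x)² dx = 16·π/2 = 8*π.
  So ∫_0^π u² dx = 8*π.
  (u')² squared terms: (8)²·∫cos(2x)² dx = 64·π/2 = 32*π.
  So ∫_0^π (u')² dx = 32*π.
||u||_{H^1}^2 = (8*π) + (32*π) = 40*π.


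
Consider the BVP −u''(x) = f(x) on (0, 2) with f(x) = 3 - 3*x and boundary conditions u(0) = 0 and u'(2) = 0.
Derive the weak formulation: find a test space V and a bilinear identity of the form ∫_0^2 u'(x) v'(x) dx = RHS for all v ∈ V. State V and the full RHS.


V = {v ∈ H^1(0, 2) : v(0) = 0} (test functions vanish at x = 0 where u is specified); weak form: ∫_0^2 u'v' dx = ∫_0^2 (3 - 3*x) v dx for all v ∈ V.

Multiply both sides by a test function v and integrate from 0 to 2:
  ∫_0^2 −u''(x) v(x) dx = ∫_0^2 f(x) v(x) dx.
Integrate the LHS by parts once:
  ∫_0^2 −u'' v dx = −[u'(x) v(x)]_0^2 + ∫_0^2 u'(x) v'(x) dx.
Thus ∫_0^2 u'(x) v'(x) dx = ∫_0^2 f(x) v(x) dx + [u'(x) v(x)]_0^2.
Choose V so that boundary terms are either known or forced to vanish.
Mixed BC: u(0) = 0 (Dirichlet) and u'(2) = 0 (Neumann). Define V = {v ∈ H^1(0, 2) : v(0) = 0}. Then [u' v]_0^2 = u'(2)·v(2) − u'(0)·0 = 0.
Weak formulation: find u (satisfying any essential BC) such that ∫_0^2 u'(x) v'(x) dx = ∫_0^2 f v dx for all v ∈ V (Dirichlet at 0 absorbed into V; the Neumann datum at x = 2 is zero, so no boundary term remains).
Substituting f(x) = 3 - 3*x, the right-hand side is ∫_0^2 (3 - 3*x) v dx.


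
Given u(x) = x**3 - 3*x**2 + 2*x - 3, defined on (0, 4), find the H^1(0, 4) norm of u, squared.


||u||_{H^1}^2 = 57908/105

The H^1 norm (squared) on an interval (0, L) is
  ||u||_{H^1}^2 = ∫_0^L u(x)^2 dx + ∫_0^L u'(x)^2 dx.
Compute u'(x) = 3*x**2 - 6*x + 2.
Then u(x)^2 = x**6 - 6*x**5 + 13*x**4 - 18*x**3 + 22*x**2 - 12*x + 9 and u'(x)^2 = 9*x**4 - 36*x**3 + 48*x**2 - 24*x + 4.
Integrate each monomial from 0 to 4 using ∫_0^4 c·x^n dx = c·4^(n+1)/(n+1):
  ∫_0^4 u(x)^2 dx = ∫_0^4 (x^6 - 6*x^5 + 13*x^4 - 18*x^3 + 22*x^2 - 12*x + 9) dx. Term by term:
    ∫_0^4 x^6 dx = 16384/7;  ∫_0^4 -6*x^5 dx = -4096;  ∫_0^4 13*x^4 dx = 13312/5;
    ∫_0^4 -18*x^3 dx = -1152;  ∫_0^4 22*x^2 dx = 1408/3;  ∫_0^4 -12*x dx = -96;
    ∫_0^4 9 dx = 36.
  Sum: 16384/7 − 4096 + 13312/5 − 1152 + 1408/3 − 96 + 36 = 17252/105.
  ∫_0^4 u'(x)^2 dx = ∫_0^4 (9*x^4 - 36*x^3 + 48*x^2 - 24*x + 4) dx. Term by term:
    ∫_0^4 9*x^4 dx = 9216/5;  ∫_0^4 -36*x^3 dx = -2304;  ∫_0^4 48*x^2 dx = 1024;
    ∫_0^4 -24*x dx = -192;  ∫_0^4 4 dx = 16.
  Sum: 9216/5 − 2304 + 1024 − 192 + 16 = 1936/5.
Adding: ||u||_{H^1}^2 = 17252/105 + 1936/5 = 57908/105.


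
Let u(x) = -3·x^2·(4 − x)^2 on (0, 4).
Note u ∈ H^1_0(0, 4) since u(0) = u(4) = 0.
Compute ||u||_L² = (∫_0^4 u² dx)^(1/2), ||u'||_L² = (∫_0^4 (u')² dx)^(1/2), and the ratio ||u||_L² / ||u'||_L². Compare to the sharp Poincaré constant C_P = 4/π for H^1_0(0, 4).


||u||_L² / ||u'||_L² = 2*sqrt(3)/3 < C_P = 4/π.

u(x) = -3·x^2·(4 − x)^2, so u'(x) = 12*x*(-x^2 + 6*x - 8).
u(x) = -3·x^2·(4 − x)^2 vanishes at x = 0 and x = 4, so u ∈ H^1_0(0, 4). Differentiate via the product rule and integrate the resulting polynomials term by term.
  ∫_0^4 u² dx = ∫_0^4 (9*x^8 - 144*x^7 + 864*x^6 - 2304*x^5 + 2304*x^4) dx. Term by term:
    ∫_0^4 9*x^8 dx = 262144;  ∫_0^4 -144*x^7 dx = -1179648;  ∫_0^4 864*x^6 dx = 14155776/7;
    ∫_0^4 -2304*x^5 dx = -1572864;  ∫_0^4 2304*x^4 dx = 2359296/5.
  Sum: 262144 − 1179648 + 14155776/7 − 1572864 + 2359296/5 = 131072/35.
  ∫_0^4 (u')² dx = ∫_0^4 (144*x^6 - 1728*x^5 + 7488*x^4 - 13824*x^3 + 9216*x^2) dx. Term by term:
    ∫_0^4 144*x^6 dx = 2359296/7;  ∫_0^4 -1728*x^5 dx = -1179648;  ∫_0^4 7488*x^4 dx = 7667712/5;
    ∫_0^4 -13824*x^3 dx = -884736;  ∫_0^4 9216*x^2 dx = 196608.
  Sum: 2359296/7 − 1179648 + 7667712/5 − 884736 + 196608 = 98304/35.
∫_0^4 u² dx = 131072/35, so ||u||_L² = 256*sqrt(70)/35.
∫_0^4 (u')² dx = 98304/35, so ||u'||_L² = 128*sqrt(210)/35.
Ratio ||u||_L² / ||u'||_L² = 2*sqrt(3)/3.
Sharp Poincaré constant on H^1_0(0, 4) is C_P = L/π = 4/π, achieved by sin(π/4·x).
A polynomial bump cannot attain the sharp Poincaré constant (only the first sine eigenfunction does), so the ratio is strictly less than C_P, consistent with ||u||_L² ≤ C_P ||u'||_L².


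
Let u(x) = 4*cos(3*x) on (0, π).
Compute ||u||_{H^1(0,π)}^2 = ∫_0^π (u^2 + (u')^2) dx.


||u||_{H^1(0,π)}^2 = 80*π

u'(x) = -12*sin(3*x).
Expand u² and (u')² and integrate term by term on (0, π), using: for integers n ≥ 1, ∫_0^π sin²(nx) dx = ∫_0^π cos²(nx) dx = π/2; for n ≠ n', ∫_0^π sin(nx)sin(n'x) dx = ∫_0^π cos(nx)cos(n'x) dx = 0; and by product-to-sum, ∫_0^π sin(nx)cos(n'x) dx = ½∫_0^π [sin((n+n')x) + sin((n−n')x)] dx, which is 0 when n+n' is even and 2n/(n²−n'²) when n+n' is odd (it need not vanish on (0, π)).
  u² squared terms: (4)²·∫cos(3x)² dx = 16·π/2 = 8*π.
  So ∫_0^π u² dx = 8*π.
  (u')² squared terms: (-12)²·∫sin(3x)² dx = 144·π/2 = 72*π.
  So ∫_0^π (u')² dx = 72*π.
||u||_{H^1}^2 = (8*π) + (72*π) = 80*π.


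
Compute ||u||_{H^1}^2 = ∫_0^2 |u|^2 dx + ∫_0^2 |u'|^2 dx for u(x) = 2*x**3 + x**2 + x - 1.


||u||_{H^1}^2 = 53992/105

The H^1 norm (squared) on an interval (0, L) is
  ||u||_{H^1}^2 = ∫_0^L u(x)^2 dx + ∫_0^L u'(x)^2 dx.
Compute u'(x) = 6*x**2 + 2*x + 1.
Then u(x)^2 = 4*x**6 + 4*x**5 + 5*x**4 - 2*x**3 - x**2 - 2*x + 1 and u'(x)^2 = 36*x**4 + 24*x**3 + 16*x**2 + 4*x + 1.
Integrate each monomial from 0 to 2 using ∫_0^2 c·x^n dx = c·2^(n+1)/(n+1):
  ∫_0^2 u(x)^2 dx = ∫_0^2 (4*x^6 + 4*x^5 + 5*x^4 - 2*x^3 - x^2 - 2*x + 1) dx. Term by term:
    ∫_0^2 4*x^6 dx = 512/7;  ∫_0^2 4*x^5 dx = 128/3;  ∫_0^2 5*x^4 dx = 32;
    ∫_0^2 -2*x^3 dx = -8;  ∫_0^2 -x^2 dx = -8/3;  ∫_0^2 -2*x dx = -4;
    ∫_0^2 1 dx = 2.
  Sum: 512/7 + 128/3 + 32 − 8 − 8/3 − 4 + 2 = 946/7.
  ∫_0^2 u'(x)^2 dx = ∫_0^2 (36*x^4 + 24*x^3 + 16*x^2 + 4*x + 1) dx. Term by term:
    ∫_0^2 36*x^4 dx = 1152/5;  ∫_0^2 24*x^3 dx = 96;  ∫_0^2 16*x^2 dx = 128/3;
    ∫_0^2 4*x dx = 8;  ∫_0^2 1 dx = 2.
  Sum: 1152/5 + 96 + 128/3 + 8 + 2 = 5686/15.
Adding: ||u||_{H^1}^2 = 946/7 + 5686/15 = 53992/105.


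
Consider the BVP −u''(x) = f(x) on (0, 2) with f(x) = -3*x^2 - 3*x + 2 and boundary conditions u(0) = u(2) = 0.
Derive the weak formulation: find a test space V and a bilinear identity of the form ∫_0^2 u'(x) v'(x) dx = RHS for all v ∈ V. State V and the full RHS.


V = H^1_0(0, 2) (so v(0) = v(2) = 0); weak form: ∫_0^2 u'v' dx = ∫_0^2 (-3*x^2 - 3*x + 2) v dx for all v ∈ V.

Multiply both sides by a test function v and integrate from 0 to 2:
  ∫_0^2 −u''(x) v(x) dx = ∫_0^2 f(x) v(x) dx.
Integrate the LHS by parts once:
  ∫_0^2 −u'' v dx = −[u'(x) v(x)]_0^2 + ∫_0^2 u'(x) v'(x) dx.
Thus ∫_0^2 u'(x) v'(x) dx = ∫_0^2 f(x) v(x) dx + [u'(x) v(x)]_0^2.
Choose V so that boundary terms are either known or forced to vanish.
u is Dirichlet: u(0) = u(2) = 0. Let V = H^1_0(0, 2); then v(0) = v(2) = 0, and [u' v]_0^2 = 0.
Weak formulation: find u (satisfying any essential BC) such that ∫_0^2 u'(x) v'(x) dx = ∫_0^2 f v dx for all v ∈ V.
Substituting f(x) = -3*x^2 - 3*x + 2, the right-hand side is ∫_0^2 (-3*x^2 - 3*x + 2) v dx.


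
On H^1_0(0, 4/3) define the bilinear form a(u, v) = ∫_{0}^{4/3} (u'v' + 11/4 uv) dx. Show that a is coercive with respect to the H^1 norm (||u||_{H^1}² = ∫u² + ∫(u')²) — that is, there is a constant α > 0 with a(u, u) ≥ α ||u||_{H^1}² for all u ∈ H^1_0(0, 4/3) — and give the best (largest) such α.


α = 1

Coercivity of a(·,·) on H^1_0(0, 4/3) means a(u, u) ≥ α ||u||_{H^1}² for every u ∈ H^1_0.
The interval has length L = 4/3, and Poincaré/coercivity depend only on L. Here a(u, u) = ∫(u')² + (11/4)·∫u².
Here c = 11/4 ≥ 1, so a(u,u) = ∫(u')² + c∫u² ≥ ∫(u')² + ∫u² = ||u||_{H^1}², i.e. α = 1 works. No larger α is possible: a(u,u) ≥ α||u||_{H^1}² means (1−α)∫(u')² ≥ (α−c)∫u², and for the modes u_n = sin(nπ(x−x₀)/L) (x₀ the left endpoint) one has ∫u_n²/∫(u_n')² = (L/(nπ))² → 0, so a(u_n,u_n)/||u_n||_{H^1}² → 1. Hence the optimal constant is α = 1.
Therefore α = 1.


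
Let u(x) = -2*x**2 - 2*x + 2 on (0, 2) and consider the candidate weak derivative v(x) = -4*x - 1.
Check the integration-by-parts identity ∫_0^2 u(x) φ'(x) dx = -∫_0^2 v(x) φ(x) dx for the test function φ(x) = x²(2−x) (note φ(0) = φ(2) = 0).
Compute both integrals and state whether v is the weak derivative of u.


LHS = 136/15, RHS = 116/15. No, v is not the weak derivative of u.

u(x) = -2*x**2 - 2*x + 2, classical derivative u'(x) = -4*x - 2.
φ(x) = x²(2−x), so φ'(x) = x*(4 - 3*x).
Note φ(0) = φ(2) = 0, so the boundary term u·φ vanishes.
LHS = ∫_0^2 u(x) φ'(x) dx = ∫_0^2 (6*x^4 - 2*x^3 - 14*x^2 + 8*x) dx. Term by term:
  ∫_0^2 6*x^4 dx = 192/5;  ∫_0^2 -2*x^3 dx = -8;  ∫_0^2 -14*x^2 dx = -112/3;
  ∫_0^2 8*x dx = 16.
Sum: 192/5 − 8 − 112/3 + 16 = 136/15.
So LHS = 136/15.
∫_0^2 v(x) φ(x) dx = ∫_0^2 (4*x^4 - 7*x^3 - 2*x^2) dx. Term by term:
  ∫_0^2 4*x^4 dx = 128/5;  ∫_0^2 -7*x^3 dx = -28;  ∫_0^2 -2*x^2 dx = -16/3.
Sum: 128/5 − 28 − 16/3 = -116/15.
So RHS = -∫_0^2 v(x) φ(x) dx = 116/15.
LHS − RHS = 4/3 ≠ 0, so the identity fails.
(For a valid weak derivative the identity must hold for EVERY test function, in particular this one. The failure shows v is NOT the weak derivative of u.)
Correct weak derivative would be u'(x) = -4*x - 2.


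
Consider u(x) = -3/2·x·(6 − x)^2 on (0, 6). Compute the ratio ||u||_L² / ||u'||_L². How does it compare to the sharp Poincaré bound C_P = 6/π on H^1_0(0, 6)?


||u||_L² / ||u'||_L² = 3*sqrt(14)/7 < C_P = 6/π.

u(x) = -3/2·x·(6 − x)^2, so u'(x) = 9*(2 - x)*(x/2 - 3).
u(x) = -3/2·x·(6 − x)^2 vanishes at x = 0 and x = 6, so u ∈ H^1_0(0, 6). Differentiate via the product rule and integrate the resulting polynomials term by term.
  ∫_0^6 u² dx = ∫_0^6 (9*x^6/4 - 54*x^5 + 486*x^4 - 1944*x^3 + 2916*x^2) dx. Term by term:
    ∫_0^6 9*x^6/4 dx = 629856/7;  ∫_0^6 -54*x^5 dx = -419904;  ∫_0^6 486*x^4 dx = 3779136/5;
    ∫_0^6 -1944*x^3 dx = -629856;  ∫_0^6 2916*x^2 dx = 209952.
  Sum: 629856/7 − 419904 + 3779136/5 − 629856 + 209952 = 209952/35.
  ∫_0^6 (u')² dx = ∫_0^6 (81*x^4/4 - 324*x^3 + 1782*x^2 - 3888*x + 2916) dx. Term by term:
    ∫_0^6 81*x^4/4 dx = 157464/5;  ∫_0^6 -324*x^3 dx = -104976;  ∫_0^6 1782*x^2 dx = 128304;
    ∫_0^6 -3888*x dx = -69984;  ∫_0^6 2916 dx = 17496.
  Sum: 157464/5 − 104976 + 128304 − 69984 + 17496 = 11664/5.
∫_0^6 u² dx = 209952/35, so ||u||_L² = 324*sqrt(70)/35.
∫_0^6 (u')² dx = 11664/5, so ||u'||_L² = 108*sqrt(5)/5.
Ratio ||u||_L² / ||u'||_L² = 3*sqrt(14)/7.
Sharp Poincaré constant on H^1_0(0, 6) is C_P = L/π = 6/π, achieved by sin(π/6·x).
A polynomial bump cannot attain the sharp Poincaré constant (only the first sine eigenfunction does), so the ratio is strictly less than C_P, consistent with ||u||_L² ≤ C_P ||u'||_L².


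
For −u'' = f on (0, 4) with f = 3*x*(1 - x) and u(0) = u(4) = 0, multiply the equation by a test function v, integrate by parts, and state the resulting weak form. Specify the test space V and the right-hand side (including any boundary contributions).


V = H^1_0(0, 4) (so v(0) = v(4) = 0); weak form: ∫_0^4 u'v' dx = ∫_0^4 (3*x*(1 - x)) v dx for all v ∈ V.

Multiply both sides by a test function v and integrate from 0 to 4:
  ∫_0^4 −u''(x) v(x) dx = ∫_0^4 f(x) v(x) dx.
Integrate the LHS by parts once:
  ∫_0^4 −u'' v dx = −[u'(x) v(x)]_0^4 + ∫_0^4 u'(x) v'(x) dx.
Thus ∫_0^4 u'(x) v'(x) dx = ∫_0^4 f(x) v(x) dx + [u'(x) v(x)]_0^4.
Choose V so that boundary terms are either known or forced to vanish.
u is Dirichlet: u(0) = u(4) = 0. Let V = H^1_0(0, 4); then v(0) = v(4) = 0, and [u' v]_0^4 = 0.
Weak formulation: find u (satisfying any essential BC) such that ∫_0^4 u'(x) v'(x) dx = ∫_0^4 f v dx for all v ∈ V.
Substituting f(x) = 3*x*(1 - x), the right-hand side is ∫_0^4 (3*x*(1 - x)) v dx.


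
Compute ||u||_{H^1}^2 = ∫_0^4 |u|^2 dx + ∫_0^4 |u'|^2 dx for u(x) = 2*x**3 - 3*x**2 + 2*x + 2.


||u||_{H^1}^2 = 858272/105

The H^1 norm (squared) on an interval (0, L) is
  ||u||_{H^1}^2 = ∫_0^L u(x)^2 dx + ∫_0^L u'(x)^2 dx.
Compute u'(x) = 6*x**2 - 6*x + 2.
Then u(x)^2 = 4*x**6 - 12*x**5 + 17*x**4 - 4*x**3 - 8*x**2 + 8*x + 4 and u'(x)^2 = 36*x**4 - 72*x**3 + 60*x**2 - 24*x + 4.
Integrate each monomial from 0 to 4 using ∫_0^4 c·x^n dx = c·4^(n+1)/(n+1):
  ∫_0^4 u(x)^2 dx = ∫_0^4 (4*x^6 - 12*x^5 + 17*x^4 - 4*x^3 - 8*x^2 + 8*x + 4) dx. Term by term:
    ∫_0^4 4*x^6 dx = 65536/7;  ∫_0^4 -12*x^5 dx = -8192;  ∫_0^4 17*x^4 dx = 17408/5;
    ∫_0^4 -4*x^3 dx = -256;  ∫_0^4 -8*x^2 dx = -512/3;  ∫_0^4 8*x dx = 64;
    ∫_0^4 4 dx = 16.
  Sum: 65536/7 − 8192 + 17408/5 − 256 − 512/3 + 64 + 16 = 452048/105.
  ∫_0^4 u'(x)^2 dx = ∫_0^4 (36*x^4 - 72*x^3 + 60*x^2 - 24*x + 4) dx. Term by term:
    ∫_0^4 36*x^4 dx = 36864/5;  ∫_0^4 -72*x^3 dx = -4608;  ∫_0^4 60*x^2 dx = 1280;
    ∫_0^4 -24*x dx = -192;  ∫_0^4 4 dx = 16.
  Sum: 36864/5 − 4608 + 1280 − 192 + 16 = 19344/5.
Adding: ||u||_{H^1}^2 = 452048/105 + 19344/5 = 858272/105.


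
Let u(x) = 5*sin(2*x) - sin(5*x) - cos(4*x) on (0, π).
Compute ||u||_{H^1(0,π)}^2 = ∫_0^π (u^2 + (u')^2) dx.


||u||_{H^1(0,π)}^2 = 340/9 + 84*π

u'(x) = 4*sin(4*x) + 10*cos(2*x) - 5*cos(5*x).
Expand u² and (u')² and integrate term by term on (0, π), using: for integers n ≥ 1, ∫_0^π sin²(nx) dx = ∫_0^π cos²(nx) dx = π/2; for n ≠ n', ∫_0^π sin(nx)sin(n'x) dx = ∫_0^π cos(nx)cos(n'x) dx = 0; and by product-to-sum, ∫_0^π sin(nx)cos(n'x) dx = ½∫_0^π [sin((n+n')x) + sin((n−n')x)] dx, which is 0 when n+n' is even and 2n/(n²−n'²) when n+n' is odd (it need not vanish on (0, π)).
  u² squared terms: (-1)²·∫cos(4x)² dx = 1·π/2 = π/2;  (-1)²·∫sin(5x)² dx = 1·π/2 = π/2;  (5)²·∫sin(2x)² dx = 25·π/2 = 25*π/2.
  u² cross terms: 2·(-1)·(-1)·∫cos(4x)·sin(5x) dx = 2·(10/9) = 20/9;  2·(-1)·(5)·∫cos(4x)·sin(2x) dx = -10·(0) = 0;  2·(-1)·(5)·∫sin(5x)·sin(2x) dx = -10·(0) = 0.
  So ∫_0^π u² dx = π/2 + π/2 + 25*π/2 + 20/9 + 0 + 0 = 20/9 + 27*π/2.
  (u')² squared terms: (-5)²·∫cos(5x)² dx = 25·π/2 = 25*π/2;  (4)²·∫sin(4x)² dx = 16·π/2 = 8*π;  (10)²·∫cos(2x)² dx = 100·π/2 = 50*π.
  (u')² cross terms: 2·(-5)·(4)·∫cos(5x)·sin(4x) dx = -40·(-8/9) = 320/9;  2·(-5)·(10)·∫cos(5x)·cos(2x) dx = -100·(0) = 0;  2·(4)·(10)·∫sin(4x)·cos(2x) dx = 80·(0) = 0.
  So ∫_0^π (u')² dx = 25*π/2 + 8*π + 50*π + 320/9 + 0 + 0 = 320/9 + 141*π/2.
||u||_{H^1}^2 = (20/9 + 27*π/2) + (320/9 + 141*π/2) = 340/9 + 84*π.


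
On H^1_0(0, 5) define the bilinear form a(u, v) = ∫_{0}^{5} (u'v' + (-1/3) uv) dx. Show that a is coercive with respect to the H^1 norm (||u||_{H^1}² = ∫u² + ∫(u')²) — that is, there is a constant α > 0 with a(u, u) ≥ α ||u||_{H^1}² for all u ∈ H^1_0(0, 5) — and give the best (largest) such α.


α = (-25/3 + π^2)/(π^2 + 25)

Coercivity of a(·,·) on H^1_0(0, 5) means a(u, u) ≥ α ||u||_{H^1}² for every u ∈ H^1_0.
The interval has length L = 5, and Poincaré/coercivity depend only on L. Here a(u, u) = ∫(u')² + (-1/3)·∫u².
Here c = -1/3 < 0 with |c| < (π/L)² = π^2/25, so coercivity still holds. The condition a(u,u) ≥ α||u||_{H^1}² reads (1−α)∫(u')² ≥ (α−c)∫u². Any admissible α is ≤ 1 (rapidly oscillating u have ∫u²/∫(u')² → 0), and α = 1 would force 0 ≥ (1−c)∫u², impossible since c < 1; so 1−α > 0. By the sharp Poincaré inequality on H^1_0 of an interval of length L, ∫(u')² ≥ (π/L)²∫u² with equality for the first sine mode sin(π(x−x₀)/L) (x₀ the left endpoint), so the inequality holds for all u iff (1−α)(π/L)² ≥ α − c, i.e. α ≤ ((π/L)² + c)/((π/L)² + 1) = (1 + c(L/π)²)/(1 + (L/π)²). (Direct route, valid since c ≤ 0: Poincaré gives c∫u² ≥ c(L/π)²∫(u')², so a(u,u) ≥ (1 + c(L/π)²)∫(u')², while ||u||_{H^1}² ≤ (1 + (L/π)²)∫(u')²; dividing yields the same α.) With (π/L)² = π^2/25 and c = -1/3, the largest admissible constant is α = ((π/L)² + c)/((π/L)² + 1).
Simplifying, α = (-25/3 + π^2)/(π^2 + 25).


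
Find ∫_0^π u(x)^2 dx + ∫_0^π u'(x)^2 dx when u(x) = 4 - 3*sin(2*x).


||u||_{H^1(0,π)}^2 = 77*π/2

u'(x) = -6*cos(2*x).
Expand u² and (u')² and integrate term by term on (0, π), using: for integers n ≥ 1, ∫_0^π sin²(nx) dx = ∫_0^π cos²(nx) dx = π/2; for n ≠ n', ∫_0^π sin(nx)sin(n'x) dx = ∫_0^π cos(nx)cos(n'x) dx = 0; and by product-to-sum, ∫_0^π sin(nx)cos(n'x) dx = ½∫_0^π [sin((n+n')x) + sin((n−n')x)] dx, which is 0 when n+n' is even and 2n/(n²−n'²) when n+n' is odd (it need not vanish on (0, π)). For the constant mode: ∫_0^π 1 dx = π, ∫_0^π cos(nx) dx = 0, ∫_0^π sin(nx) dx = (1−(−1)^n)/n.
  u² squared terms: (4)²·∫1 dx = 16·π = 16*π;  (-3)²·∫sin(2x)² dx = 9·π/2 = 9*π/2.
  u² cross terms: 2·(4)·(-3)·∫1·sin(2x) dx = -24·(0) = 0.
  So ∫_0^π u² dx = 16*π + 9*π/2 + 0 = 41*π/2.
  (u')² squared terms: (-6)²·∫cos(2x)² dx = 36·π/2 = 18*π.
  So ∫_0^π (u')² dx = 18*π.
||u||_{H^1}^2 = (41*π/2) + (18*π) = 77*π/2.


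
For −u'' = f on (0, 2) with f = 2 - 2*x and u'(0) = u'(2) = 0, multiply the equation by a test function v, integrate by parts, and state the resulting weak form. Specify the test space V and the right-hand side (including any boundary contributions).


V = H^1(0, 2) (no boundary constraint on v; u is determined up to an additive constant); weak form: ∫_0^2 u'v' dx = ∫_0^2 (2 - 2*x) v dx for all v ∈ V.

Multiply both sides by a test function v and integrate from 0 to 2:
  ∫_0^2 −u''(x) v(x) dx = ∫_0^2 f(x) v(x) dx.
Integrate the LHS by parts once:
  ∫_0^2 −u'' v dx = −[u'(x) v(x)]_0^2 + ∫_0^2 u'(x) v'(x) dx.
Thus ∫_0^2 u'(x) v'(x) dx = ∫_0^2 f(x) v(x) dx + [u'(x) v(x)]_0^2.
Choose V so that boundary terms are either known or forced to vanish.
u has homogeneous Neumann: u'(0) = u'(2) = 0. So [u' v]_0^2 = 0·v(2) − 0·v(0) = 0 for any v; take V = H^1(0, 2).
Weak formulation: find u (satisfying any essential BC) such that ∫_0^2 u'(x) v'(x) dx = ∫_0^2 f v dx for all v ∈ V (homogeneous Neumann, so boundary terms vanish).
Substituting f(x) = 2 - 2*x, the right-hand side is ∫_0^2 (2 - 2*x) v dx.
Compatibility check (pure Neumann): taking v ≡ 1 ∈ V gives 0 = ∫_0^2 f dx + (0) − (0), i.e. ∫_0^2 f dx must equal u'(0) − u'(2) = 0. Indeed ∫_0^2 (2 - 2*x) dx = 0, so the data are compatible. The solution is then unique only up to an additive constant (fix it e.g. by requiring ∫_0^2 u dx = 0).


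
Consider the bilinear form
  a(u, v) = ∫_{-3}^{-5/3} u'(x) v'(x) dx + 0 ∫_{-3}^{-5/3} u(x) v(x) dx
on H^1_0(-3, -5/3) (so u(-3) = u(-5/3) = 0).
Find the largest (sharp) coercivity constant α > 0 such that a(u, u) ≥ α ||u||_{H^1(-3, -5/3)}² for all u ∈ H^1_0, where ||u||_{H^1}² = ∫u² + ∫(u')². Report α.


α = 9*π^2/(16 + 9*π^2)

Coercivity of a(·,·) on H^1_0(-3, -5/3) means a(u, u) ≥ α ||u||_{H^1}² for every u ∈ H^1_0.
The interval has length L = 4/3, and Poincaré/coercivity depend only on L. Here a(u, u) = ∫(u')² + (0)·∫u².
Here c = 0, so a(u,u) = ∫(u')² alone. The condition a(u,u) ≥ α||u||_{H^1}² reads (1−α)∫(u')² ≥ (α−c)∫u². Any admissible α is ≤ 1 (rapidly oscillating u have ∫u²/∫(u')² → 0), and α = 1 would force 0 ≥ (1−c)∫u², impossible since c < 1; so 1−α > 0. By the sharp Poincaré inequality on H^1_0 of an interval of length L, ∫(u')² ≥ (π/L)²∫u² with equality for the first sine mode sin(π(x−x₀)/L) (x₀ the left endpoint), so the inequality holds for all u iff (1−α)(π/L)² ≥ α − c, i.e. α ≤ ((π/L)² + c)/((π/L)² + 1) = (1 + c(L/π)²)/(1 + (L/π)²). (Direct route, valid since c ≤ 0: Poincaré gives c∫u² ≥ c(L/π)²∫(u')², so a(u,u) ≥ (1 + c(L/π)²)∫(u')², while ||u||_{H^1}² ≤ (1 + (L/π)²)∫(u')²; dividing yields the same α.) With (π/L)² = 9*π^2/16 and c = 0, the largest admissible constant is α = ((π/L)² + c)/((π/L)² + 1).
Simplifying, α = 9*π^2/(16 + 9*π^2).


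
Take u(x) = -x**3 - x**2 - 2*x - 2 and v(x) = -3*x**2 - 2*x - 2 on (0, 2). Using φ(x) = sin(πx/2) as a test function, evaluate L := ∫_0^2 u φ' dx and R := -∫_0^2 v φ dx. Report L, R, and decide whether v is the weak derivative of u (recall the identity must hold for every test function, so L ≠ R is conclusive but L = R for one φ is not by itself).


LHS = -96/π^3 + 40/π, RHS = -96/π^3 + 40/π. Yes, v = u' weakly.

u(x) = -x**3 - x**2 - 2*x - 2, classical derivative u'(x) = -3*x**2 - 2*x - 2.
φ(x) = sin(πx/2), so φ'(x) = π*cos(π*x/2)/2.
Note φ(0) = φ(2) = 0, so the boundary term u·φ vanishes.
LHS = ∫_0^2 u(x) φ'(x) dx = ∫_0^2 (-π*x^3*cos(π*x/2)/2 - π*x^2*cos(π*x/2)/2 - π*x*cos(π*x/2) - π*cos(π*x/2)) dx. Term by term:
  ∫_0^2 -π*cos(π*x/2) dx = 0;  ∫_0^2 -π*x*cos(π*x/2) dx = 8/π;  ∫_0^2 -π*x^2*cos(π*x/2)/2 dx = 8/π;
  ∫_0^2 -π*x^3*cos(π*x/2)/2 dx = -96/π^3 + 24/π.
Sum: 0 + 8/π + 8/π + -96/π^3 + 24/π = -96/π^3 + 40/π.
So LHS = -96/π^3 + 40/π.
∫_0^2 v(x) φ(x) dx = ∫_0^2 (-3*x^2*sin(π*x/2) - 2*x*sin(π*x/2) - 2*sin(π*x/2)) dx. Term by term:
  ∫_0^2 -2*sin(π*x/2) dx = -8/π;  ∫_0^2 -3*x^2*sin(π*x/2) dx = -24/π + 96/π^3;  ∫_0^2 -2*x*sin(π*x/2) dx = -8/π.
Sum: -8/π + -24/π + 96/π^3 − 8/π = -40/π + 96/π^3.
So RHS = -∫_0^2 v(x) φ(x) dx = -96/π^3 + 40/π.
LHS = RHS, so the identity holds for this test φ.
Moreover u is smooth here and v(x) = u'(x) = -3*x**2 - 2*x - 2 pointwise, so the identity holds for every test function. Hence v is the weak derivative of u.


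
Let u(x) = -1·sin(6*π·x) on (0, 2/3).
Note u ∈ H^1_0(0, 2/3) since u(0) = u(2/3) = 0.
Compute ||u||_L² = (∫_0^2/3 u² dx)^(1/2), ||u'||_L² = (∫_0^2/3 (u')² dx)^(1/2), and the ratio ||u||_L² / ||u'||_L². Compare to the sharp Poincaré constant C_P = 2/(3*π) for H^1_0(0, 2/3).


||u||_L² / ||u'||_L² = 1/(6*π) < C_P = 2/(3*π).

u(x) = -1·sin(6*π·x), so u'(x) = -6*π*cos(6*π*x).
Writing u(x) = A·sin(kπx/L) with A = -1 and k = 4, use ∫_0^L sin²(kπx/L) dx = L/2 and ∫_0^L cos²(kπx/L) dx = L/2.
u² = 1·sin²(6*π·x) and (u')² = 36*π^2·cos²(6*π·x), and each of sin², cos² integrates to L/2 = 1/3 over (0, 2/3).
∫_0^2/3 u² dx = 1/3, so ||u||_L² = sqrt(3)/3.
∫_0^2/3 (u')² dx = 12*π^2, so ||u'||_L² = 2*sqrt(3)*π.
Ratio ||u||_L² / ||u'||_L² = 1/(6*π).
Sharp Poincaré constant on H^1_0(0, 2/3) is C_P = L/π = 2/(3*π), achieved by sin(3*π/2·x).
This is the k = 4 harmonic; the ratio L/(kπ) is strictly less than C_P = L/π, consistent with the sharp inequality ||u||_L² ≤ C_P ||u'||_L².


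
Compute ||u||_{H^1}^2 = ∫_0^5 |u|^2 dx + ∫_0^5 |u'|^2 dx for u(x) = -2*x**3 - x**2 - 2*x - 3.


||u||_{H^1}^2 = 639330/7

The H^1 norm (squared) on an interval (0, L) is
  ||u||_{H^1}^2 = ∫_0^L u(x)^2 dx + ∫_0^L u'(x)^2 dx.
Compute u'(x) = -6*x**2 - 2*x - 2.
Then u(x)^2 = 4*x**6 + 4*x**5 + 9*x**4 + 16*x**3 + 10*x**2 + 12*x + 9 and u'(x)^2 = 36*x**4 + 24*x**3 + 28*x**2 + 8*x + 4.
Integrate each monomial from 0 to 5 using ∫_0^5 c·x^n dx = c·5^(n+1)/(n+1):
  ∫_0^5 u(x)^2 dx = ∫_0^5 (4*x^6 + 4*x^5 + 9*x^4 + 16*x^3 + 10*x^2 + 12*x + 9) dx. Term by term:
    ∫_0^5 4*x^6 dx = 312500/7;  ∫_0^5 4*x^5 dx = 31250/3;  ∫_0^5 9*x^4 dx = 5625;
    ∫_0^5 16*x^3 dx = 2500;  ∫_0^5 10*x^2 dx = 1250/3;  ∫_0^5 12*x dx = 150;
    ∫_0^5 9 dx = 45.
  Sum: 312500/7 + 31250/3 + 5625 + 2500 + 1250/3 + 150 + 45 = 1339720/21.
  ∫_0^5 u'(x)^2 dx = ∫_0^5 (36*x^4 + 24*x^3 + 28*x^2 + 8*x + 4) dx. Term by term:
    ∫_0^5 36*x^4 dx = 22500;  ∫_0^5 24*x^3 dx = 3750;  ∫_0^5 28*x^2 dx = 3500/3;
    ∫_0^5 8*x dx = 100;  ∫_0^5 4 dx = 20.
  Sum: 22500 + 3750 + 3500/3 + 100 + 20 = 82610/3.
Adding: ||u||_{H^1}^2 = 1339720/21 + 82610/3 = 639330/7.


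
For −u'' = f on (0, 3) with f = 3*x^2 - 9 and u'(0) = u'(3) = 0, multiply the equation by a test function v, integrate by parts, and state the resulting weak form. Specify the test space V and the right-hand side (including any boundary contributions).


V = H^1(0, 3) (no boundary constraint on v; u is determined up to an additive constant); weak form: ∫_0^3 u'v' dx = ∫_0^3 (3*x^2 - 9) v dx for all v ∈ V.

Multiply both sides by a test function v and integrate from 0 to 3:
  ∫_0^3 −u''(x) v(x) dx = ∫_0^3 f(x) v(x) dx.
Integrate the LHS by parts once:
  ∫_0^3 −u'' v dx = −[u'(x) v(x)]_0^3 + ∫_0^3 u'(x) v'(x) dx.
Thus ∫_0^3 u'(x) v'(x) dx = ∫_0^3 f(x) v(x) dx + [u'(x) v(x)]_0^3.
Choose V so that boundary terms are either known or forced to vanish.
u has homogeneous Neumann: u'(0) = u'(3) = 0. So [u' v]_0^3 = 0·v(3) − 0·v(0) = 0 for any v; take V = H^1(0, 3).
Weak formulation: find u (satisfying any essential BC) such that ∫_0^3 u'(x) v'(x) dx = ∫_0^3 f v dx for all v ∈ V (homogeneous Neumann, so boundary terms vanish).
Substituting f(x) = 3*x^2 - 9, the right-hand side is ∫_0^3 (3*x^2 - 9) v dx.
Compatibility check (pure Neumann): taking v ≡ 1 ∈ V gives 0 = ∫_0^3 f dx + (0) − (0), i.e. ∫_0^3 f dx must equal u'(0) − u'(3) = 0. Indeed ∫_0^3 (3*x^2 - 9) dx = 0, so the data are compatible. The solution is then unique only up to an additive constant (fix it e.g. by requiring ∫_0^3 u dx = 0).


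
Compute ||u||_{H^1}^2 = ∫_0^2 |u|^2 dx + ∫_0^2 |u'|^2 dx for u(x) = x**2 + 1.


||u||_{H^1}^2 = 122/5

The H^1 norm (squared) on an interval (0, L) is
  ||u||_{H^1}^2 = ∫_0^L u(x)^2 dx + ∫_0^L u'(x)^2 dx.
Compute u'(x) = 2*x.
Then u(x)^2 = x**4 + 2*x**2 + 1 and u'(x)^2 = 4*x**2.
Integrate each monomial from 0 to 2 using ∫_0^2 c·x^n dx = c·2^(n+1)/(n+1):
  ∫_0^2 u(x)^2 dx = ∫_0^2 (x^4 + 2*x^2 + 1) dx. Term by term:
    ∫_0^2 x^4 dx = 32/5;  ∫_0^2 2*x^2 dx = 16/3;  ∫_0^2 1 dx = 2.
  Sum: 32/5 + 16/3 + 2 = 206/15.
  ∫_0^2 u'(x)^2 dx = ∫_0^2 (4*x^2) dx. Term by term:
    ∫_0^2 4*x^2 dx = 32/3.
Adding: ||u||_{H^1}^2 = 206/15 + 32/3 = 122/5.


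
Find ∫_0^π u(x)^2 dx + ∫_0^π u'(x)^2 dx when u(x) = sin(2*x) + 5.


||u||_{H^1(0,π)}^2 = 55*π/2

u'(x) = 2*cos(2*x).
Expand u² and (u')² and integrate term by term on (0, π), using: for integers n ≥ 1, ∫_0^π sin²(nx) dx = ∫_0^π cos²(nx) dx = π/2; for n ≠ n', ∫_0^π sin(nx)sin(n'x) dx = ∫_0^π cos(nx)cos(n'x) dx = 0; and by product-to-sum, ∫_0^π sin(nx)cos(n'x) dx = ½∫_0^π [sin((n+n')x) + sin((n−n')x)] dx, which is 0 when n+n' is even and 2n/(n²−n'²) when n+n' is odd (it need not vanish on (0, π)). For the constant mode: ∫_0^π 1 dx = π, ∫_0^π cos(nx) dx = 0, ∫_0^π sin(nx) dx = (1−(−1)^n)/n.
  u² squared terms: (5)²·∫1 dx = 25·π = 25*π;  (1)²·∫sin(2x)² dx = 1·π/2 = π/2.
  u² cross terms: 2·(5)·(1)·∫1·sin(2x) dx = 10·(0) = 0.
  So ∫_0^π u² dx = 25*π + π/2 + 0 = 51*π/2.
  (u')² squared terms: (2)²·∫cos(2x)² dx = 4·π/2 = 2*π.
  So ∫_0^π (u')² dx = 2*π.
||u||_{H^1}^2 = (51*π/2) + (2*π) = 55*π/2.


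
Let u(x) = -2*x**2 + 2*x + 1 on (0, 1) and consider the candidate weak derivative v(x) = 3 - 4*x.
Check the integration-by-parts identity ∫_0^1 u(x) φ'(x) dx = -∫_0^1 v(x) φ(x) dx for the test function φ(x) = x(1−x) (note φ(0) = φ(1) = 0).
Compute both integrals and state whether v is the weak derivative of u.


LHS = 0, RHS = -1/6. No, v is not the weak derivative of u.

u(x) = -2*x**2 + 2*x + 1, classical derivative u'(x) = 2 - 4*x.
φ(x) = x(1−x), so φ'(x) = 1 - 2*x.
Note φ(0) = φ(1) = 0, so the boundary term u·φ vanishes.
LHS = ∫_0^1 u(x) φ'(x) dx = ∫_0^1 (4*x^3 - 6*x^2 + 1) dx. Term by term:
  ∫_0^1 4*x^3 dx = 1;  ∫_0^1 -6*x^2 dx = -2;  ∫_0^1 1 dx = 1.
Sum: 1 − 2 + 1 = 0.
So LHS = 0.
∫_0^1 v(x) φ(x) dx = ∫_0^1 (4*x^3 - 7*x^2 + 3*x) dx. Term by term:
  ∫_0^1 4*x^3 dx = 1;  ∫_0^1 -7*x^2 dx = -7/3;  ∫_0^1 3*x dx = 3/2.
Sum: 1 − 7/3 + 3/2 = 1/6.
So RHS = -∫_0^1 v(x) φ(x) dx = -1/6.
LHS − RHS = 1/6 ≠ 0, so the identity fails.
(For a valid weak derivative the identity must hold for EVERY test function, in particular this one. The failure shows v is NOT the weak derivative of u.)
Correct weak derivative would be u'(x) = 2 - 4*x.


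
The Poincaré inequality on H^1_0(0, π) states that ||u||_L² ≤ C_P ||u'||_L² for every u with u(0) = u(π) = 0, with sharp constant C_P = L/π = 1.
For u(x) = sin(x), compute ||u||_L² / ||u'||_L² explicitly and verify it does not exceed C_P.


||u||_L² / ||u'||_L² = 1 = C_P.

u(x) = sin(x), so u'(x) = cos(x).
Writing u(x) = A·sin(kπx/L) with A = 1 and k = 1, use ∫_0^L sin²(kπx/L) dx = L/2 and ∫_0^L cos²(kπx/L) dx = L/2.
u² = 1·sin²(x) and (u')² = 1·cos²(x), and each of sin², cos² integrates to L/2 = π/2 over (0, π).
∫_0^π u² dx = π/2, so ||u||_L² = sqrt(2)*sqrt(π)/2.
∫_0^π (u')² dx = π/2, so ||u'||_L² = sqrt(2)*sqrt(π)/2.
Ratio ||u||_L² / ||u'||_L² = 1.
Sharp Poincaré constant on H^1_0(0, π) is C_P = L/π = 1, achieved by sin(x).
This is the k = 1 eigenfunction (up to amplitude), so the ratio equals the sharp Poincaré constant exactly.


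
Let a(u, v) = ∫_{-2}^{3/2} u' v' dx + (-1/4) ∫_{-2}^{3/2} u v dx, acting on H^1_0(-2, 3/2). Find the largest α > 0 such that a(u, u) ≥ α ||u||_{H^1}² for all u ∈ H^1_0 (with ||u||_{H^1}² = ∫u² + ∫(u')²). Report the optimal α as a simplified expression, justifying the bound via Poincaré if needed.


α = (-49 + 16*π^2)/(4*(4*π^2 + 49))

Coercivity of a(·,·) on H^1_0(-2, 3/2) means a(u, u) ≥ α ||u||_{H^1}² for every u ∈ H^1_0.
The interval has length L = 7/2, and Poincaré/coercivity depend only on L. Here a(u, u) = ∫(u')² + (-1/4)·∫u².
Here c = -1/4 < 0 with |c| < (π/L)² = 4*π^2/49, so coercivity still holds. The condition a(u,u) ≥ α||u||_{H^1}² reads (1−α)∫(u')² ≥ (α−c)∫u². Any admissible α is ≤ 1 (rapidly oscillating u have ∫u²/∫(u')² → 0), and α = 1 would force 0 ≥ (1−c)∫u², impossible since c < 1; so 1−α > 0. By the sharp Poincaré inequality on H^1_0 of an interval of length L, ∫(u')² ≥ (π/L)²∫u² with equality for the first sine mode sin(π(x−x₀)/L) (x₀ the left endpoint), so the inequality holds for all u iff (1−α)(π/L)² ≥ α − c, i.e. α ≤ ((π/L)² + c)/((π/L)² + 1) = (1 + c(L/π)²)/(1 + (L/π)²). (Direct route, valid since c ≤ 0: Poincaré gives c∫u² ≥ c(L/π)²∫(u')², so a(u,u) ≥ (1 + c(L/π)²)∫(u')², while ||u||_{H^1}² ≤ (1 + (L/π)²)∫(u')²; dividing yields the same α.) With (π/L)² = 4*π^2/49 and c = -1/4, the largest admissible constant is α = ((π/L)² + c)/((π/L)² + 1).
Simplifying, α = (-49 + 16*π^2)/(4*(4*π^2 + 49)).


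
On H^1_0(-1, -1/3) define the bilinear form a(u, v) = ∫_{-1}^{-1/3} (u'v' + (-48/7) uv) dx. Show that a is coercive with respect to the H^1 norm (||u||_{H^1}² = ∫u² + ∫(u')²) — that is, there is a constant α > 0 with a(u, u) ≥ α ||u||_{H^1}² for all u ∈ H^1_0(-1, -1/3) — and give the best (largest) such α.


α = 3*(-64 + 21*π^2)/(7*(4 + 9*π^2))

Coercivity of a(·,·) on H^1_0(-1, -1/3) means a(u, u) ≥ α ||u||_{H^1}² for every u ∈ H^1_0.
The interval has length L = 2/3, and Poincaré/coercivity depend only on L. Here a(u, u) = ∫(u')² + (-48/7)·∫u².
Here c = -48/7 < 0 with |c| < (π/L)² = 9*π^2/4, so coercivity still holds. The condition a(u,u) ≥ α||u||_{H^1}² reads (1−α)∫(u')² ≥ (α−c)∫u². Any admissible α is ≤ 1 (rapidly oscillating u have ∫u²/∫(u')² → 0), and α = 1 would force 0 ≥ (1−c)∫u², impossible since c < 1; so 1−α > 0. By the sharp Poincaré inequality on H^1_0 of an interval of length L, ∫(u')² ≥ (π/L)²∫u² with equality for the first sine mode sin(π(x−x₀)/L) (x₀ the left endpoint), so the inequality holds for all u iff (1−α)(π/L)² ≥ α − c, i.e. α ≤ ((π/L)² + c)/((π/L)² + 1) = (1 + c(L/π)²)/(1 + (L/π)²). (Direct route, valid since c ≤ 0: Poincaré gives c∫u² ≥ c(L/π)²∫(u')², so a(u,u) ≥ (1 + c(L/π)²)∫(u')², while ||u||_{H^1}² ≤ (1 + (L/π)²)∫(u')²; dividing yields the same α.) With (π/L)² = 9*π^2/4 and c = -48/7, the largest admissible constant is α = ((π/L)² + c)/((π/L)² + 1).
Simplifying, α = 3*(-64 + 21*π^2)/(7*(4 + 9*π^2)).


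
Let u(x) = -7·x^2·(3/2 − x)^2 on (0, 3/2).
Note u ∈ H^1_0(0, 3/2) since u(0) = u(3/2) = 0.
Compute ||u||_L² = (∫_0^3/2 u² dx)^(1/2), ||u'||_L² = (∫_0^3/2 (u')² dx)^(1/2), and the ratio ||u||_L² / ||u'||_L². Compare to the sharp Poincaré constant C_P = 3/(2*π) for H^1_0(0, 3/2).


||u||_L² / ||u'||_L² = sqrt(3)/4 < C_P = 3/(2*π).

u(x) = -7·x^2·(3/2 − x)^2, so u'(x) = 7*x*(-8*x^2 + 18*x - 9)/2.
u(x) = -7·x^2·(3/2 − x)^2 vanishes at x = 0 and x = 3/2, so u ∈ H^1_0(0, 3/2). Differentiate via the product rule and integrate the resulting polynomials term by term.
  ∫_0^3/2 u² dx = ∫_0^3/2 (49*x^8 - 294*x^7 + 1323*x^6/2 - 1323*x^5/2 + 3969*x^4/16) dx. Term by term:
    ∫_0^3/2 49*x^8 dx = 107163/512;  ∫_0^3/2 -294*x^7 dx = -964467/1024;  ∫_0^3/2 1323*x^6/2 dx = 413343/256;
    ∫_0^3/2 -1323*x^5/2 dx = -321489/256;  ∫_0^3/2 3969*x^4/16 dx = 964467/2560.
  Sum: 107163/512 − 964467/1024 + 413343/256 − 321489/256 + 964467/2560 = 15309/5120.
  ∫_0^3/2 (u')² dx = ∫_0^3/2 (784*x^6 - 3528*x^5 + 5733*x^4 - 3969*x^3 + 3969*x^2/4) dx. Term by term:
    ∫_0^3/2 784*x^6 dx = 15309/8;  ∫_0^3/2 -3528*x^5 dx = -107163/16;  ∫_0^3/2 5733*x^4 dx = 1393119/160;
    ∫_0^3/2 -3969*x^3 dx = -321489/64;  ∫_0^3/2 3969*x^2/4 dx = 35721/32.
  Sum: 15309/8 − 107163/16 + 1393119/160 − 321489/64 + 35721/32 = 5103/320.
∫_0^3/2 u² dx = 15309/5120, so ||u||_L² = 27*sqrt(105)/160.
∫_0^3/2 (u')² dx = 5103/320, so ||u'||_L² = 27*sqrt(35)/40.
Ratio ||u||_L² / ||u'||_L² = sqrt(3)/4.
Sharp Poincaré constant on H^1_0(0, 3/2) is C_P = L/π = 3/(2*π), achieved by sin(2*π/3·x).
A polynomial bump cannot attain the sharp Poincaré constant (only the first sine eigenfunction does), so the ratio is strictly less than C_P, consistent with ||u||_L² ≤ C_P ||u'||_L².


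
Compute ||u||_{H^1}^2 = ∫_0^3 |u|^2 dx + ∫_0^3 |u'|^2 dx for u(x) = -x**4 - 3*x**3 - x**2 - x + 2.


||u||_{H^1}^2 = 867939/28

The H^1 norm (squared) on an interval (0, L) is
  ||u||_{H^1}^2 = ∫_0^L u(x)^2 dx + ∫_0^L u'(x)^2 dx.
Compute u'(x) = -4*x**3 - 9*x**2 - 2*x - 1.
Then u(x)^2 = x**8 + 6*x**7 + 11*x**6 + 8*x**5 + 3*x**4 - 10*x**3 - 3*x**2 - 4*x + 4 and u'(x)^2 = 16*x**6 + 72*x**5 + 97*x**4 + 44*x**3 + 22*x**2 + 4*x + 1.
Integrate each monomial from 0 to 3 using ∫_0^3 c·x^n dx = c·3^(n+1)/(n+1):
  ∫_0^3 u(x)^2 dx = ∫_0^3 (x^8 + 6*x^7 + 11*x^6 + 8*x^5 + 3*x^4 - 10*x^3 - 3*x^2 - 4*x + 4) dx. Term by term:
    ∫_0^3 x^8 dx = 2187;  ∫_0^3 6*x^7 dx = 19683/4;  ∫_0^3 11*x^6 dx = 24057/7;
    ∫_0^3 8*x^5 dx = 972;  ∫_0^3 3*x^4 dx = 729/5;  ∫_0^3 -10*x^3 dx = -405/2;
    ∫_0^3 -3*x^2 dx = -27;  ∫_0^3 -4*x dx = -18;  ∫_0^3 4 dx = 12.
  Sum: 2187 + 19683/4 + 24057/7 + 972 + 729/5 − 405/2 − 27 − 18 + 12 = 1599747/140.
  ∫_0^3 u'(x)^2 dx = ∫_0^3 (16*x^6 + 72*x^5 + 97*x^4 + 44*x^3 + 22*x^2 + 4*x + 1) dx. Term by term:
    ∫_0^3 16*x^6 dx = 34992/7;  ∫_0^3 72*x^5 dx = 8748;  ∫_0^3 97*x^4 dx = 23571/5;
    ∫_0^3 44*x^3 dx = 891;  ∫_0^3 22*x^2 dx = 198;  ∫_0^3 4*x dx = 18;
    ∫_0^3 1 dx = 3.
  Sum: 34992/7 + 8748 + 23571/5 + 891 + 198 + 18 + 3 = 684987/35.
Adding: ||u||_{H^1}^2 = 1599747/140 + 684987/35 = 867939/28.


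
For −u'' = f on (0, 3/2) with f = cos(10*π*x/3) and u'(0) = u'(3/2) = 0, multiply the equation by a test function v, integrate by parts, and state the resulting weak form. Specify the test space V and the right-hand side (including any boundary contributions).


V = H^1(0, 3/2) (no boundary constraint on v; u is determined up to an additive constant); weak form: ∫_0^3/2 u'v' dx = ∫_0^3/2 (cos(10*π*x/3)) v dx for all v ∈ V.

Multiply both sides by a test function v and integrate from 0 to 3/2:
  ∫_0^3/2 −u''(x) v(x) dx = ∫_0^3/2 f(x) v(x) dx.
Integrate the LHS by parts once:
  ∫_0^3/2 −u'' v dx = −[u'(x) v(x)]_0^3/2 + ∫_0^3/2 u'(x) v'(x) dx.
Thus ∫_0^3/2 u'(x) v'(x) dx = ∫_0^3/2 f(x) v(x) dx + [u'(x) v(x)]_0^3/2.
Choose V so that boundary terms are either known or forced to vanish.
u has homogeneous Neumann: u'(0) = u'(3/2) = 0. So [u' v]_0^3/2 = 0·v(3/2) − 0·v(0) = 0 for any v; take V = H^1(0, 3/2).
Weak formulation: find u (satisfying any essential BC) such that ∫_0^3/2 u'(x) v'(x) dx = ∫_0^3/2 f v dx for all v ∈ V (homogeneous Neumann, so boundary terms vanish).
Substituting f(x) = cos(10*π*x/3), the right-hand side is ∫_0^3/2 (cos(10*π*x/3)) v dx.
Compatibility check (pure Neumann): taking v ≡ 1 ∈ V gives 0 = ∫_0^3/2 f dx + (0) − (0), i.e. ∫_0^3/2 f dx must equal u'(0) − u'(3/2) = 0. Indeed ∫_0^3/2 (cos(10*π*x/3)) dx = 0, so the data are compatible. The solution is then unique only up to an additive constant (fix it e.g. by requiring ∫_0^3/2 u dx = 0).


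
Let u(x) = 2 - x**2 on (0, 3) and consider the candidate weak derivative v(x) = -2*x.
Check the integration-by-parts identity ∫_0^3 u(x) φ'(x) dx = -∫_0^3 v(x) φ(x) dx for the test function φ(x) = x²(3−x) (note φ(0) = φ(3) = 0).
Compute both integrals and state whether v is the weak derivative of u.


LHS = 243/10, RHS = 243/10. Yes, v = u' weakly.

u(x) = 2 - x**2, classical derivative u'(x) = -2*x.
φ(x) = x²(3−x), so φ'(x) = 3*x*(2 - x).
Note φ(0) = φ(3) = 0, so the boundary term u·φ vanishes.
LHS = ∫_0^3 u(x) φ'(x) dx = ∫_0^3 (3*x^4 - 6*x^3 - 6*x^2 + 12*x) dx. Term by term:
  ∫_0^3 3*x^4 dx = 729/5;  ∫_0^3 -6*x^3 dx = -243/2;  ∫_0^3 -6*x^2 dx = -54;
  ∫_0^3 12*x dx = 54.
Sum: 729/5 − 243/2 − 54 + 54 = 243/10.
So LHS = 243/10.
∫_0^3 v(x) φ(x) dx = ∫_0^3 (2*x^4 - 6*x^3) dx. Term by term:
  ∫_0^3 2*x^4 dx = 486/5;  ∫_0^3 -6*x^3 dx = -243/2.
Sum: 486/5 − 243/2 = -243/10.
So RHS = -∫_0^3 v(x) φ(x) dx = 243/10.
LHS = RHS, so the identity holds for this test φ.
Moreover u is smooth here and v(x) = u'(x) = -2*x pointwise, so the identity holds for every test function. Hence v is the weak derivative of u.


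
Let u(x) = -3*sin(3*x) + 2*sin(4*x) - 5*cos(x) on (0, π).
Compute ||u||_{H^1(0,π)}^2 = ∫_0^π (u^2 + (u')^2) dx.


||u||_{H^1(0,π)}^2 = -64/3 + 104*π

u'(x) = 5*sin(x) - 9*cos(3*x) + 8*cos(4*x).
Expand u² and (u')² and integrate term by term on (0, π), using: for integers n ≥ 1, ∫_0^π sin²(nx) dx = ∫_0^π cos²(nx) dx = π/2; for n ≠ n', ∫_0^π sin(nx)sin(n'x) dx = ∫_0^π cos(nx)cos(n'x) dx = 0; and by product-to-sum, ∫_0^π sin(nx)cos(n'x) dx = ½∫_0^π [sin((n+n')x) + sin((n−n')x)] dx, which is 0 when n+n' is even and 2n/(n²−n'²) when n+n' is odd (it need not vanish on (0, π)).
  u² squared terms: (-5)²·∫cos(x)² dx = 25·π/2 = 25*π/2;  (-3)²·∫sin(3x)² dx = 9·π/2 = 9*π/2;  (2)²·∫sin(4x)² dx = 4·π/2 = 2*π.
  u² cross terms: 2·(-5)·(-3)·∫cos(x)·sin(3x) dx = 30·(0) = 0;  2·(-5)·(2)·∫cos(x)·sin(4x) dx = -20·(8/15) = -32/3;  2·(-3)·(2)·∫sin(3x)·sin(4x) dx = -12·(0) = 0.
  So ∫_0^π u² dx = 25*π/2 + 9*π/2 + 2*π + 0 − 32/3 + 0 = -32/3 + 19*π.
  (u')² squared terms: (-9)²·∫cos(3x)² dx = 81·π/2 = 81*π/2;  (5)²·∫sin(x)² dx = 25·π/2 = 25*π/2;  (8)²·∫cos(4x)² dx = 64·π/2 = 32*π.
  (u')² cross terms: 2·(-9)·(5)·∫cos(3x)·sin(x) dx = -90·(0) = 0;  2·(-9)·(8)·∫cos(3x)·cos(4x) dx = -144·(0) = 0;  2·(5)·(8)·∫sin(x)·cos(4x) dx = 80·(-2/15) = -32/3.
  So ∫_0^π (u')² dx = 81*π/2 + 25*π/2 + 32*π + 0 + 0 − 32/3 = -32/3 + 85*π.
||u||_{H^1}^2 = (-32/3 + 19*π) + (-32/3 + 85*π) = -64/3 + 104*π.
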